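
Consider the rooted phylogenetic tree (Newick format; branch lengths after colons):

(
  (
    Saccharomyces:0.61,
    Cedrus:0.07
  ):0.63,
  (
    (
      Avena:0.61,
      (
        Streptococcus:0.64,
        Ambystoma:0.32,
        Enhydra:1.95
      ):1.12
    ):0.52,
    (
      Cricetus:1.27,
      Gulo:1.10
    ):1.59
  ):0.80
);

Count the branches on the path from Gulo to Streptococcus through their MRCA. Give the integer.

5

The MRCA of Gulo and Streptococcus is the node subtending ((Avena,(Streptococcus,Ambystoma,Enhydra)),(Cricetus,Gulo)).
From Gulo up to that node: 2 branches. From Streptococcus up to the same node: 3 branches. Total: 2 + 3 = 5.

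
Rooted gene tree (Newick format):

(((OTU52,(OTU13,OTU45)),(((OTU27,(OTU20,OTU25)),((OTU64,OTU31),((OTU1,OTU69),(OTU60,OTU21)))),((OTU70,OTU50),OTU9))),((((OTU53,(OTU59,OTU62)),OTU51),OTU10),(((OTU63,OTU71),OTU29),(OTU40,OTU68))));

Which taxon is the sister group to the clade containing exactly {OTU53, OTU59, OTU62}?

The clade containing exactly {OTU53, OTU59, OTU62} attaches to the tree at the node subtending ((OTU53,(OTU59,OTU62)),OTU51).
The other lineage descending from that same node — the sister group — is the single tip OTU51.

OTU51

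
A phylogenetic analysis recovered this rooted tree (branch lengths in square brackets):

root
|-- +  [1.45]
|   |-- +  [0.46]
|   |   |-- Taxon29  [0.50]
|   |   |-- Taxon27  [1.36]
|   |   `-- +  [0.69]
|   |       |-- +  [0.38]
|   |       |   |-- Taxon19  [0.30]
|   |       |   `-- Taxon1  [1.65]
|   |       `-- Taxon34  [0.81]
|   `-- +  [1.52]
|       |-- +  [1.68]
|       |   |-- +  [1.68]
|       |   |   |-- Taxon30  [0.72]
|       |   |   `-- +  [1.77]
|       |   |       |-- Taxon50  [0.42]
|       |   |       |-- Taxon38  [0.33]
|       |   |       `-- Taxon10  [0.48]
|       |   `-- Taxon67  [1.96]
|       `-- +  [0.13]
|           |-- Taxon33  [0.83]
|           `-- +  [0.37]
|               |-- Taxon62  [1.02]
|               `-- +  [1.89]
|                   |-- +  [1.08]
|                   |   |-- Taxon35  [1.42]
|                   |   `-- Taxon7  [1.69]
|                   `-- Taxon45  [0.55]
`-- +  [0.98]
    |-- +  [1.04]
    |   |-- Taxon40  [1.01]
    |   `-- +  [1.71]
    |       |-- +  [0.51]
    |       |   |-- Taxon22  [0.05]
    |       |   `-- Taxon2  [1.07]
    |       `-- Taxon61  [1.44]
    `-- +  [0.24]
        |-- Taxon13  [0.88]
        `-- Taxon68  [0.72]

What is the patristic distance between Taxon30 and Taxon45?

7.02

The path runs Taxon30 → … → MRCA → … → Taxon45; the MRCA is the node subtending (((Taxon30,(Taxon50,Taxon38,Taxon10)),Taxon67),(Taxon33,(Taxon62,((Taxon35,Taxon7),Taxon45)))).
Branch lengths along that path: 0.72 + 1.68 + 1.68 + 0.13 + 0.37 + 1.89 + 0.55 = 7.02.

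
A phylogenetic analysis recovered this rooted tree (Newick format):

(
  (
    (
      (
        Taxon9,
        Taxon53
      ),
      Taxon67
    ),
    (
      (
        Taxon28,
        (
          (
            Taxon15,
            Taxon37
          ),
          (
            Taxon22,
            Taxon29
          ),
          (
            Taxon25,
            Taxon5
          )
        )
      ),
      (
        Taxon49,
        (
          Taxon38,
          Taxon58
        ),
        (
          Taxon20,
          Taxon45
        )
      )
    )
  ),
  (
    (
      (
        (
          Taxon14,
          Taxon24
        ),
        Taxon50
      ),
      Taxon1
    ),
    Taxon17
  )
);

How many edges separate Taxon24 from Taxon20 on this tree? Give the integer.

10

The MRCA of Taxon24 and Taxon20 is the root of the tree.
From Taxon24 up to that node: 5 branches. From Taxon20 up to the same node: 5 branches. Total: 5 + 5 = 10.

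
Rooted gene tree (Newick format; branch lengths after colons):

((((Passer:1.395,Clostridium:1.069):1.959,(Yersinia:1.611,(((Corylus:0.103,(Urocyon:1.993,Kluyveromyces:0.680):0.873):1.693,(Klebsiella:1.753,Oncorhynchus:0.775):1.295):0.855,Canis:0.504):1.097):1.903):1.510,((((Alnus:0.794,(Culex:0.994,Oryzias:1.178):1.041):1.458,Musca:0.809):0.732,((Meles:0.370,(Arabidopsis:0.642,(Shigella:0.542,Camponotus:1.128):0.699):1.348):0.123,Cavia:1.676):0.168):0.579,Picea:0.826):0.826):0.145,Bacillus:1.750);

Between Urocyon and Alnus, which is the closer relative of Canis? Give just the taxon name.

Urocyon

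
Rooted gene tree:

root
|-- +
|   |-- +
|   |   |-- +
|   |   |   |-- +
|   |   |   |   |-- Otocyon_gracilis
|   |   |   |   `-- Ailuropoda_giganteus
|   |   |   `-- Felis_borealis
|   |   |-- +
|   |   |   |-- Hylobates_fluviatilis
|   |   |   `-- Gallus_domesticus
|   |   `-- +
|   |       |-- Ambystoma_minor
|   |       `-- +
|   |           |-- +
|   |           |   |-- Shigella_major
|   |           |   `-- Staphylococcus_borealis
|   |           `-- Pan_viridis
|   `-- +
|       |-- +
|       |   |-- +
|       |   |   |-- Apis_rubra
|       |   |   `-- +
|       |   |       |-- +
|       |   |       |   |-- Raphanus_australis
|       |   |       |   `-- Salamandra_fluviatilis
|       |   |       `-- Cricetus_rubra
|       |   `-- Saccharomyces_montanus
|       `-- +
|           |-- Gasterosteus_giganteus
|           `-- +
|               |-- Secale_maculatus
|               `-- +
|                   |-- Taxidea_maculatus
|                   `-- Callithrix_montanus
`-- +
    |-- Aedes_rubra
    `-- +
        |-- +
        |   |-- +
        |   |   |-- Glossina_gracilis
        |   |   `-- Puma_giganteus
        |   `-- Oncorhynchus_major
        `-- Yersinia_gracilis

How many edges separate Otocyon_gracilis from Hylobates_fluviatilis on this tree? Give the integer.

The MRCA of Otocyon_gracilis and Hylobates_fluviatilis is the node subtending (((Otocyon_gracilis,Ailuropoda_giganteus),Felis_borealis),(Hylobates_fluviatilis,Gallus_domesticus),(Ambystoma_minor,((Shigella_major,Staphylococcus_borealis),Pan_viridis))).
From Otocyon_gracilis up to that node: 3 branches. From Hylobates_fluviatilis up to the same node: 2 branches. Total: 3 + 2 = 5.

5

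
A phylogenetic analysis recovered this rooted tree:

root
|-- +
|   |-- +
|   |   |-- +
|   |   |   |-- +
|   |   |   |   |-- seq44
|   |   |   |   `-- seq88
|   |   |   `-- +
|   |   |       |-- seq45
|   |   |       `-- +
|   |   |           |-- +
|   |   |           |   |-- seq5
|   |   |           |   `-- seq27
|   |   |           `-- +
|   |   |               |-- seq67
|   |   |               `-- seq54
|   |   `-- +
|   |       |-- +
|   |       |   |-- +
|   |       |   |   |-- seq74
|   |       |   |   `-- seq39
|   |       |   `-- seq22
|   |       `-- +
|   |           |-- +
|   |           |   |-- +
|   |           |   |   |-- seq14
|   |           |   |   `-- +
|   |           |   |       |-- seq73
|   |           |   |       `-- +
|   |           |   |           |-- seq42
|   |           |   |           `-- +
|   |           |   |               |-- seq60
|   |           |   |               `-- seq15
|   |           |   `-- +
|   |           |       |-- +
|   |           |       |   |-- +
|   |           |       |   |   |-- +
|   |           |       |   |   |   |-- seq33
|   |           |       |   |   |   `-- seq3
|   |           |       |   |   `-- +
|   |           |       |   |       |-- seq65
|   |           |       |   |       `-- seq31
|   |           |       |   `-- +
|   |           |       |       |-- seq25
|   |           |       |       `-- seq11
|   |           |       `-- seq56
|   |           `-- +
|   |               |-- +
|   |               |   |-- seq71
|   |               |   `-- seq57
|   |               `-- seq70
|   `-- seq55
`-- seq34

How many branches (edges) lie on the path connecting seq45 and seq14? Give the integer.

The MRCA of seq45 and seq14 is the node subtending (((seq44,seq88),(seq45,((seq5,seq27),(seq67,seq54)))),(((seq74,seq39),seq22),(((seq14,(seq73,(seq42,(seq60,seq15)))),((((seq33,seq3),(seq65,seq31)),(seq25,seq11)),seq56)),((seq71,seq57),seq70)))).
From seq45 up to that node: 3 branches. From seq14 up to the same node: 5 branches. Total: 3 + 5 = 8.

8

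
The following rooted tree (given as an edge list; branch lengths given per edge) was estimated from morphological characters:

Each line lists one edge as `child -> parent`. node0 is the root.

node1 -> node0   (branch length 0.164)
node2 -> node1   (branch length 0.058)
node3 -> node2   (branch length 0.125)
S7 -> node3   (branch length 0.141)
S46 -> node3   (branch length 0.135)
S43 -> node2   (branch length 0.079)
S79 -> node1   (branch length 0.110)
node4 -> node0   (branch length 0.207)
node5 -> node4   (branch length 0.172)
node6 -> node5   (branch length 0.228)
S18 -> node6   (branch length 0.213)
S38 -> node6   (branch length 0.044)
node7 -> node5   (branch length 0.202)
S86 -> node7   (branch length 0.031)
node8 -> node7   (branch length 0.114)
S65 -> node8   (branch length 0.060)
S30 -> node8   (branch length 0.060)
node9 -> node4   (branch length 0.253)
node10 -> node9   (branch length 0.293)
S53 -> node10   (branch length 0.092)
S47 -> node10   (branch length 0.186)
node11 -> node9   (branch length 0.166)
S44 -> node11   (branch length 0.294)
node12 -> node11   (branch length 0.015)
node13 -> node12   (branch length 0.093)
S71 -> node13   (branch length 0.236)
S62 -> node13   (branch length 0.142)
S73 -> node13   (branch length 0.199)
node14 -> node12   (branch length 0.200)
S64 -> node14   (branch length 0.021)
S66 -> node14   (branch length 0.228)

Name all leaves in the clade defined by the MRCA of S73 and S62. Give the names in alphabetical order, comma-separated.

S62, S71, S73

Tracing S73: it sits inside (S71,S62,S73).
Tracing S62: it sits inside (S71,S62,S73).
The smallest clade enclosing both is (S71,S62,S73); the answer is its 3 terminal taxa in alphabetical order.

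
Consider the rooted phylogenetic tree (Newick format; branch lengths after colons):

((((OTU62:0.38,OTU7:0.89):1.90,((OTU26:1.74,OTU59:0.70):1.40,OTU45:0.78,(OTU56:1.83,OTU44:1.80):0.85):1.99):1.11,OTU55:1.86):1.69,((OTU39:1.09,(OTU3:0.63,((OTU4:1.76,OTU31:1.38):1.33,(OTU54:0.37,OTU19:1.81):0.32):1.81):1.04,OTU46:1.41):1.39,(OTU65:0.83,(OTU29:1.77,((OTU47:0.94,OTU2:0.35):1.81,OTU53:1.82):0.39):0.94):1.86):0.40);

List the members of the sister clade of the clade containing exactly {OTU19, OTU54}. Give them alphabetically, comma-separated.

OTU31, OTU4

The clade containing exactly {OTU19, OTU54} attaches to the tree at the node subtending ((OTU4,OTU31),(OTU54,OTU19)).
The other lineage descending from that same node — the sister group — is (OTU4,OTU31); its 2 tips in alphabetical order are the answer.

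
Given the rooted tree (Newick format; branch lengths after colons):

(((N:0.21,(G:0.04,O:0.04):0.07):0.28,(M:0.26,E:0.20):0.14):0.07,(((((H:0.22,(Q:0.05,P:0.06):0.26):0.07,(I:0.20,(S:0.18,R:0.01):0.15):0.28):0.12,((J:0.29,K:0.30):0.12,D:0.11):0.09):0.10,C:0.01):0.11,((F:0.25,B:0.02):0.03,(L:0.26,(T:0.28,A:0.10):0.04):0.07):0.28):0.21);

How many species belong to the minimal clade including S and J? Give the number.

9

The MRCA of S and J is the node subtending (((H,(Q,P)),(I,(S,R))),((J,K),D)).
That clade contains 9 terminal taxa: D, H, I, J, K, P, Q, R, S.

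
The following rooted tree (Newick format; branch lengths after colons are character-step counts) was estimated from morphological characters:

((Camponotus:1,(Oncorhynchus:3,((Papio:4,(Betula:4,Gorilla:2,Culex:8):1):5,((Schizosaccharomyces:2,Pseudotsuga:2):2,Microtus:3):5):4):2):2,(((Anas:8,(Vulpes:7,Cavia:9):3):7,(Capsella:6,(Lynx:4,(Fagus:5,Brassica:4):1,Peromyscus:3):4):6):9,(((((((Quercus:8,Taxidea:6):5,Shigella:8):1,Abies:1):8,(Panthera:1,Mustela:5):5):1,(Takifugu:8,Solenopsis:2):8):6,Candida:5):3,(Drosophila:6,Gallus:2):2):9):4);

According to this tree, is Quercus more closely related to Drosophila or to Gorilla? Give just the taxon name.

Drosophila

The MRCA of Quercus and Drosophila subtends (((((((Quercus,Taxidea),Shigella),Abies),(Panthera,Mustela)),(Takifugu,Solenopsis)),Candida),(Drosophila,Gallus)) (11 taxa).
The MRCA of Quercus and Gorilla is the root, subtending the entire tree (28 taxa).
The first is nested inside the second, so Quercus shares a more recent common ancestor with Drosophila.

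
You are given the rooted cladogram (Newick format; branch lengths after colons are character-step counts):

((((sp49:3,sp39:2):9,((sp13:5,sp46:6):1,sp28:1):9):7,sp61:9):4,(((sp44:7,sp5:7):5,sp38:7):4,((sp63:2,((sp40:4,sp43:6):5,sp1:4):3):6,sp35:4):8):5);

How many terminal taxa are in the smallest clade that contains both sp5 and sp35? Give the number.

The MRCA of sp5 and sp35 is the node subtending (((sp44,sp5),sp38),((sp63,((sp40,sp43),sp1)),sp35)).
That clade contains 8 terminal taxa: sp1, sp35, sp38, sp40, sp43, sp44, sp5, sp63.

8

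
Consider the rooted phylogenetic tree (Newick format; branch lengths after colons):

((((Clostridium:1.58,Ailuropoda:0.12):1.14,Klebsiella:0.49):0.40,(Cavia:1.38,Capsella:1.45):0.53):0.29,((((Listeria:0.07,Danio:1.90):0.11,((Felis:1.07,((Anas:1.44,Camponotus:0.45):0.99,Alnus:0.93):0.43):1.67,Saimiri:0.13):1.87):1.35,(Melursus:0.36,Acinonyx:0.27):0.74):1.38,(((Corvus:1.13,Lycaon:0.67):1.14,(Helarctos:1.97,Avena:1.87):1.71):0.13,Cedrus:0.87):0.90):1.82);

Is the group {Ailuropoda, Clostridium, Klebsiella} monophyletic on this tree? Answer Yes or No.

The most recent common ancestor of these taxa subtends ((Clostridium,Ailuropoda),Klebsiella).
That clade has exactly 3 tips — every listed taxon and nothing else — so the group is monophyletic.

Yes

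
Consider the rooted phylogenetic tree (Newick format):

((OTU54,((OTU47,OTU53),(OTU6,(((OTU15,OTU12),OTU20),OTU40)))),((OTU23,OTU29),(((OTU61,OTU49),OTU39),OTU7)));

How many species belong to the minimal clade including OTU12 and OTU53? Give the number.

The MRCA of OTU12 and OTU53 is the node subtending ((OTU47,OTU53),(OTU6,(((OTU15,OTU12),OTU20),OTU40))).
That clade contains 7 terminal taxa: OTU12, OTU15, OTU20, OTU40, OTU47, OTU53, OTU6.

7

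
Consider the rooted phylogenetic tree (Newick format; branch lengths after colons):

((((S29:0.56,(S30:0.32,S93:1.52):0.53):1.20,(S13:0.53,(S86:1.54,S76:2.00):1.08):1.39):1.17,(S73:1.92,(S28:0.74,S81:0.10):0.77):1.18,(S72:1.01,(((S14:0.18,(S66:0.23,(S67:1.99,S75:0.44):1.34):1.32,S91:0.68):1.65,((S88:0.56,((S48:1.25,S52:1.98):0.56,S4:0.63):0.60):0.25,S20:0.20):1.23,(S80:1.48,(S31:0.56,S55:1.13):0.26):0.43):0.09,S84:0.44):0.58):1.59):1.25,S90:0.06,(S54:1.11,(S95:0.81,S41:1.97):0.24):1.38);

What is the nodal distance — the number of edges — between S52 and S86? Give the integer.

12

The MRCA of S52 and S86 is the node subtending (((S29,(S30,S93)),(S13,(S86,S76))),(S73,(S28,S81)),(S72,(((S14,(S66,(S67,S75)),S91),((S88,((S48,S52),S4)),S20),(S80,(S31,S55))),S84))).
From S52 up to that node: 8 branches. From S86 up to the same node: 4 branches. Total: 8 + 4 = 12.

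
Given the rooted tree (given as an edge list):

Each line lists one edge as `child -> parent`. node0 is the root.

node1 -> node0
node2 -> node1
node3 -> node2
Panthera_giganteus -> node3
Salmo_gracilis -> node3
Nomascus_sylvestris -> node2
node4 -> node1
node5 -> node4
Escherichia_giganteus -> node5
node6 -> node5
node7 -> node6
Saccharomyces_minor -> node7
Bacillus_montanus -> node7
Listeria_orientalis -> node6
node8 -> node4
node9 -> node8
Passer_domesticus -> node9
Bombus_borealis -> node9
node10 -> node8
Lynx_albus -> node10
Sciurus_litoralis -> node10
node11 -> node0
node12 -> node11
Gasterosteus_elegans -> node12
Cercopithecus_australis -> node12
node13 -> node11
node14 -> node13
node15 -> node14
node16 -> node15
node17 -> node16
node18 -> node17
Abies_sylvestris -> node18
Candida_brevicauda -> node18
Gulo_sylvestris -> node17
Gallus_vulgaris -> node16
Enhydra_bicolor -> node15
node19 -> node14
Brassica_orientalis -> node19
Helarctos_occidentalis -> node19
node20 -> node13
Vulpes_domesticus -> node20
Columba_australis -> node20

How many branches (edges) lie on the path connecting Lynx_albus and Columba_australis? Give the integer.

The MRCA of Lynx_albus and Columba_australis is the root of the tree.
From Lynx_albus up to that node: 5 branches. From Columba_australis up to the same node: 4 branches. Total: 5 + 4 = 9.

9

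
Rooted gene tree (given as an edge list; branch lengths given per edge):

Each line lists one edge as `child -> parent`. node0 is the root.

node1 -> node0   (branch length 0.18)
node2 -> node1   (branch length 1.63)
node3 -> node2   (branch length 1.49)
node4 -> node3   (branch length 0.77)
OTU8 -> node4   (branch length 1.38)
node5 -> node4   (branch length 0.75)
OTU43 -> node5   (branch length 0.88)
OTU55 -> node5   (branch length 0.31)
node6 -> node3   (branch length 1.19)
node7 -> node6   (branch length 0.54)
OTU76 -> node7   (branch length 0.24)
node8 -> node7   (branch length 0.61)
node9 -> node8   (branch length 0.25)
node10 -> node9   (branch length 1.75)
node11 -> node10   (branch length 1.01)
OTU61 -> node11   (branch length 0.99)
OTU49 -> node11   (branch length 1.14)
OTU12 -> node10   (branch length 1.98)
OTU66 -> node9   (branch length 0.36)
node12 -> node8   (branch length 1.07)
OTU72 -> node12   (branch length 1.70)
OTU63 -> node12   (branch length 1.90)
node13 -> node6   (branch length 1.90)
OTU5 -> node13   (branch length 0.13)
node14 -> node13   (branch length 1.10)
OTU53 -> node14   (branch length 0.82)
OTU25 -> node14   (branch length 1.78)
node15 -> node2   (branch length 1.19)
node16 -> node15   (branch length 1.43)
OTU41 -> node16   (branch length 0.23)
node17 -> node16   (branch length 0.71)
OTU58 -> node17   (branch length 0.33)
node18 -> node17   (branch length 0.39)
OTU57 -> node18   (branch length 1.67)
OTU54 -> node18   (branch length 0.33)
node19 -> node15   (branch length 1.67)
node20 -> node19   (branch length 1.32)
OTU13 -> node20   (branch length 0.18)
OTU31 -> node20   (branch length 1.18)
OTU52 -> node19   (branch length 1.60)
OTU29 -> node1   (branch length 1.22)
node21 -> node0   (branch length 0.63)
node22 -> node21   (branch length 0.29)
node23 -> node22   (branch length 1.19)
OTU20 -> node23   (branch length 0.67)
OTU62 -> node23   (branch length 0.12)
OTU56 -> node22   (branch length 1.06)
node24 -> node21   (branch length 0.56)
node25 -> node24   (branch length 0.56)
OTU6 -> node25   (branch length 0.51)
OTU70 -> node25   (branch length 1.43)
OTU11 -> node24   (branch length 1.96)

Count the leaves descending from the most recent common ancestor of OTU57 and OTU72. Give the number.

The MRCA of OTU57 and OTU72 is the node subtending (((OTU8,(OTU43,OTU55)),((OTU76,((((OTU61,OTU49),OTU12),OTU66),(OTU72,OTU63))),(OTU5,(OTU53,OTU25)))),((OTU41,(OTU58,(OTU57,OTU54))),((OTU13,OTU31),OTU52))).
That clade contains 20 terminal taxa: OTU12, OTU13, OTU25, OTU31, OTU41, OTU43, OTU49, OTU5, OTU52, OTU53, OTU54, OTU55, OTU57, OTU58, OTU61, OTU63, OTU66, OTU72, OTU76, OTU8.

20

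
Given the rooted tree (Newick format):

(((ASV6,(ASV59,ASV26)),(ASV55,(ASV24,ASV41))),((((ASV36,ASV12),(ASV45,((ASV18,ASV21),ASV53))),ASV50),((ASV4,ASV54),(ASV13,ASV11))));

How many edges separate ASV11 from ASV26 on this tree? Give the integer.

8

The MRCA of ASV11 and ASV26 is the root of the tree.
From ASV11 up to that node: 4 branches. From ASV26 up to the same node: 4 branches. Total: 4 + 4 = 8.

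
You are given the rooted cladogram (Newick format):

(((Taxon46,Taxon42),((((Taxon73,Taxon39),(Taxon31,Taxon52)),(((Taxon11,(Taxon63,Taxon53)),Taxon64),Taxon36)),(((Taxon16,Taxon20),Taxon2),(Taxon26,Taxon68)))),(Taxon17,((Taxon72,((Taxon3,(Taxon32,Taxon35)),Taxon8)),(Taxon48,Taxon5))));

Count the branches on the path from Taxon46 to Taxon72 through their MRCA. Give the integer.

7

The MRCA of Taxon46 and Taxon72 is the root of the tree.
From Taxon46 up to that node: 3 branches. From Taxon72 up to the same node: 4 branches. Total: 3 + 4 = 7.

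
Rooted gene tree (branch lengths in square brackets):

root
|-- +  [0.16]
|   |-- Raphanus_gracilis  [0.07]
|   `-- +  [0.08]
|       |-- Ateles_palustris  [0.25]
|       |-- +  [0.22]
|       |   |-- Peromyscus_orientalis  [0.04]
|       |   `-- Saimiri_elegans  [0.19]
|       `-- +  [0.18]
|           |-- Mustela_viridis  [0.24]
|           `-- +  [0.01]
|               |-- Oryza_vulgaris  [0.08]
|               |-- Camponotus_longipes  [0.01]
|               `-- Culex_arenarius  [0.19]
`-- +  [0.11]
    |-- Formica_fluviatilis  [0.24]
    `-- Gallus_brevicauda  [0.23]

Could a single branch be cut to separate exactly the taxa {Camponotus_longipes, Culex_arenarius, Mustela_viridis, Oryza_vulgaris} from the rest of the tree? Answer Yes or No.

The most recent common ancestor of these taxa subtends (Mustela_viridis,(Oryza_vulgaris,Camponotus_longipes,Culex_arenarius)).
That clade has exactly 4 tips — every listed taxon and nothing else — so the group is monophyletic.

Yes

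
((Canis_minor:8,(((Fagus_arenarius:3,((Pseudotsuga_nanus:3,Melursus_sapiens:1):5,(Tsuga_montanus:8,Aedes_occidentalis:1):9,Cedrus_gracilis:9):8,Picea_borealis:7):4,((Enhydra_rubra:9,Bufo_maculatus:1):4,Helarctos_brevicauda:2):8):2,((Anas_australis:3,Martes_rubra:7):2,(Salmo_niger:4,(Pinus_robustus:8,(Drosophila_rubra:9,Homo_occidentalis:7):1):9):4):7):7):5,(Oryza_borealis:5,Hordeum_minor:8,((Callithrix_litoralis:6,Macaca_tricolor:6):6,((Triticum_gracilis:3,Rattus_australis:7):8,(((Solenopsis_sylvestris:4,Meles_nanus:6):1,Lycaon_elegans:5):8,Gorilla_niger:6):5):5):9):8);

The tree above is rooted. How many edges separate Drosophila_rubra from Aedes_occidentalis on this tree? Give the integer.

10

The MRCA of Drosophila_rubra and Aedes_occidentalis is the node subtending (((Fagus_arenarius,((Pseudotsuga_nanus,Melursus_sapiens),(Tsuga_montanus,Aedes_occidentalis),Cedrus_gracilis),Picea_borealis),((Enhydra_rubra,Bufo_maculatus),Helarctos_brevicauda)),((Anas_australis,Martes_rubra),(Salmo_niger,(Pinus_robustus,(Drosophila_rubra,Homo_occidentalis))))).
From Drosophila_rubra up to that node: 5 branches. From Aedes_occidentalis up to the same node: 5 branches. Total: 5 + 5 = 10.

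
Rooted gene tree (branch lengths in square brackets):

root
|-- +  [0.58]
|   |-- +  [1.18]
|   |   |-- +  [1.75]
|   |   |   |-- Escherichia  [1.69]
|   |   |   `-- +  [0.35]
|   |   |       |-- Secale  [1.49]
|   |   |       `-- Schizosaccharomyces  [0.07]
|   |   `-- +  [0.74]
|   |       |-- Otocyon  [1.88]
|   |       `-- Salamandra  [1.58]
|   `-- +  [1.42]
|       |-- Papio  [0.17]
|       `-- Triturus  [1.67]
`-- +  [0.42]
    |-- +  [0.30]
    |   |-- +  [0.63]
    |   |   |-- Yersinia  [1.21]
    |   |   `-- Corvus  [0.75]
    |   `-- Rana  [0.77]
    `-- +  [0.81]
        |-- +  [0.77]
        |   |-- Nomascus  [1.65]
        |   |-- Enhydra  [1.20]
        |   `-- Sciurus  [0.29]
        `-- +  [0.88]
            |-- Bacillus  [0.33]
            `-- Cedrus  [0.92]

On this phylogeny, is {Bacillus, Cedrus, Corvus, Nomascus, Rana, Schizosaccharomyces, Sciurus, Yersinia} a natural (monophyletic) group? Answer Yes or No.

No

The MRCA of the listed taxa is the root, so the smallest clade containing them is the whole tree.
That clade also contains Enhydra, Escherichia, Otocyon, Papio, Salamandra, Secale, Triturus, which are not in the proposed group, so the group is not monophyletic.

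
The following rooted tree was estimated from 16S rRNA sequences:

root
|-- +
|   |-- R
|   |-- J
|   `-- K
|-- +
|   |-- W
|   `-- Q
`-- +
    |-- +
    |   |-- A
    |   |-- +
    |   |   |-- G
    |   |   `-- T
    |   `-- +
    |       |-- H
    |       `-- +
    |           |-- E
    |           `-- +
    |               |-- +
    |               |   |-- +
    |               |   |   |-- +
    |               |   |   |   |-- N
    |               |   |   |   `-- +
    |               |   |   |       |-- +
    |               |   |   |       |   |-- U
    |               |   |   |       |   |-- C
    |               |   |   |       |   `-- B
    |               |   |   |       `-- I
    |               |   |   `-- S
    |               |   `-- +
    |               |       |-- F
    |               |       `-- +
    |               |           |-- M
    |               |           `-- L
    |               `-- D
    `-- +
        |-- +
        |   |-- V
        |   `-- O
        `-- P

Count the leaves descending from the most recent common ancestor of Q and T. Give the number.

23

The MRCA of Q and T is the root, so the clade is the entire tree.
That clade contains 23 terminal taxa: A, B, C, D, E, F, G, H, I, J, K, L, M, N, O, P, Q, R, S, T, U, V, W.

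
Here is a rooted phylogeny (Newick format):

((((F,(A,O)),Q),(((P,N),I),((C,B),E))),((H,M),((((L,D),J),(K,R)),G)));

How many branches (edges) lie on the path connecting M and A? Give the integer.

8

The MRCA of M and A is the root of the tree.
From M up to that node: 3 branches. From A up to the same node: 5 branches. Total: 3 + 5 = 8.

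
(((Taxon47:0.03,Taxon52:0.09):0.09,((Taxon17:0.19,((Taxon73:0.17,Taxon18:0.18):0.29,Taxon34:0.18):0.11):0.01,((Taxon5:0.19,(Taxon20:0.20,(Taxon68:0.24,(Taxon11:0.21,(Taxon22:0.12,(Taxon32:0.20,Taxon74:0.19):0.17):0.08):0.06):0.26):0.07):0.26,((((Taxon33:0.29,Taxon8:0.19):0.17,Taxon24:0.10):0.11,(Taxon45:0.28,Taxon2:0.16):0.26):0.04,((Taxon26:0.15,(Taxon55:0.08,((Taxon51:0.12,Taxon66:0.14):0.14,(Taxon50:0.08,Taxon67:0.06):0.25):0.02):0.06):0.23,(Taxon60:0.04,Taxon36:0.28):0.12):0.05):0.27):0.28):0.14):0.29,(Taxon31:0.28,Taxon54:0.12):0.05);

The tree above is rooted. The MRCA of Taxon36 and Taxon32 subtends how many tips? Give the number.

20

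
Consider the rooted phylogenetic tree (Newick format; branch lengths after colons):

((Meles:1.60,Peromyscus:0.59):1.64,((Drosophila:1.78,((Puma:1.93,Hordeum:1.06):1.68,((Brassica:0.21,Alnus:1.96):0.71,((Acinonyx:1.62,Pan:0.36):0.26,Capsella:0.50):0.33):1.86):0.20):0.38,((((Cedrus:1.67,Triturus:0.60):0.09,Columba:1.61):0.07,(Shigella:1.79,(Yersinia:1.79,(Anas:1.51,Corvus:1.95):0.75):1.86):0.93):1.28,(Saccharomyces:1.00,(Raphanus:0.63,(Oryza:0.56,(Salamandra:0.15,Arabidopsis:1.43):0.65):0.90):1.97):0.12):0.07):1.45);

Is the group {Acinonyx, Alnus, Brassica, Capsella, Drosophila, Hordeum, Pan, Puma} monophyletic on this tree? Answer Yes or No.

Yes

The most recent common ancestor of these taxa subtends (Drosophila,((Puma,Hordeum),((Brassica,Alnus),((Acinonyx,Pan),Capsella)))).
That clade has exactly 8 tips — every listed taxon and nothing else — so the group is monophyletic.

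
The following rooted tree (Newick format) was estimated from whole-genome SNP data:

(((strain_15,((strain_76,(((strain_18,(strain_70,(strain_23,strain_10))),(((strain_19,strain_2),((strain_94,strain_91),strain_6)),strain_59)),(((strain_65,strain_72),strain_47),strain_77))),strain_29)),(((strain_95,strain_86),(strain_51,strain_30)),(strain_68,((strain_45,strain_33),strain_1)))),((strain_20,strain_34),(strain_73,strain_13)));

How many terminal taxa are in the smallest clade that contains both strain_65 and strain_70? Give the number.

14

The MRCA of strain_65 and strain_70 is the node subtending (((strain_18,(strain_70,(strain_23,strain_10))),(((strain_19,strain_2),((strain_94,strain_91),strain_6)),strain_59)),(((strain_65,strain_72),strain_47),strain_77)).
That clade contains 14 terminal taxa: strain_10, strain_18, strain_19, strain_2, strain_23, strain_47, strain_59, strain_6, strain_65, strain_70, strain_72, strain_77, strain_91, strain_94.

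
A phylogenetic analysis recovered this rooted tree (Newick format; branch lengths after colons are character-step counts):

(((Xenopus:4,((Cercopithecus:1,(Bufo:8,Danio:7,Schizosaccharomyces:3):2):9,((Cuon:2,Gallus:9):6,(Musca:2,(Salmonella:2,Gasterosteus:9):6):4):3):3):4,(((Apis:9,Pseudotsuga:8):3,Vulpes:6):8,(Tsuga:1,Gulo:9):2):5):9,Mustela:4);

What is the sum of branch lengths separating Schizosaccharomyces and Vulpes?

40

The path runs Schizosaccharomyces → … → MRCA → … → Vulpes; the MRCA is the node subtending ((Xenopus,((Cercopithecus,(Bufo,Danio,Schizosaccharomyces)),((Cuon,Gallus),(Musca,(Salmonella,Gasterosteus))))),(((Apis,Pseudotsuga),Vulpes),(Tsuga,Gulo))).
Branch lengths along that path: 3 + 2 + 9 + 3 + 4 + 5 + 8 + 6 = 40.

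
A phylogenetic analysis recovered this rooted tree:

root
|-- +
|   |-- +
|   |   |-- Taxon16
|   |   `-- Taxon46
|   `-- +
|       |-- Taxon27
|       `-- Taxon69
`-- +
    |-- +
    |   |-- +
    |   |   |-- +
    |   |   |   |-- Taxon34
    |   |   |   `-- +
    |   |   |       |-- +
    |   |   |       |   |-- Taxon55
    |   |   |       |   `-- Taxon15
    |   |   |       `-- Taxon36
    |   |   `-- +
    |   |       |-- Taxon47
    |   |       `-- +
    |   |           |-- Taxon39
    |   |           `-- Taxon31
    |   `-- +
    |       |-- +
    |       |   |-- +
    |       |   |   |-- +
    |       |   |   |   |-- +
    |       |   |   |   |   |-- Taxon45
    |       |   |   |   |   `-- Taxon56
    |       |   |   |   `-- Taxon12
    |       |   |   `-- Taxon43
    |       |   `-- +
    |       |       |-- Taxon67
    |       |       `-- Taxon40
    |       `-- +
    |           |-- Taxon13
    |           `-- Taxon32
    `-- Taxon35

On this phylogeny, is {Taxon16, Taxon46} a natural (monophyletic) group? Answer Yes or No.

Yes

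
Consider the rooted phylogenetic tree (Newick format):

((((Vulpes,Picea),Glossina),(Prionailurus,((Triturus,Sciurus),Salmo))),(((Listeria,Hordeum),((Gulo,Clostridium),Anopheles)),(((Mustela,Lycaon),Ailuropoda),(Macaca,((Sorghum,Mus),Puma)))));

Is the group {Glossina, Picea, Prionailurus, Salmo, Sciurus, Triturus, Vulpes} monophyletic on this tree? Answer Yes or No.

Yes

The most recent common ancestor of these taxa subtends (((Vulpes,Picea),Glossina),(Prionailurus,((Triturus,Sciurus),Salmo))).
That clade has exactly 7 tips — every listed taxon and nothing else — so the group is monophyletic.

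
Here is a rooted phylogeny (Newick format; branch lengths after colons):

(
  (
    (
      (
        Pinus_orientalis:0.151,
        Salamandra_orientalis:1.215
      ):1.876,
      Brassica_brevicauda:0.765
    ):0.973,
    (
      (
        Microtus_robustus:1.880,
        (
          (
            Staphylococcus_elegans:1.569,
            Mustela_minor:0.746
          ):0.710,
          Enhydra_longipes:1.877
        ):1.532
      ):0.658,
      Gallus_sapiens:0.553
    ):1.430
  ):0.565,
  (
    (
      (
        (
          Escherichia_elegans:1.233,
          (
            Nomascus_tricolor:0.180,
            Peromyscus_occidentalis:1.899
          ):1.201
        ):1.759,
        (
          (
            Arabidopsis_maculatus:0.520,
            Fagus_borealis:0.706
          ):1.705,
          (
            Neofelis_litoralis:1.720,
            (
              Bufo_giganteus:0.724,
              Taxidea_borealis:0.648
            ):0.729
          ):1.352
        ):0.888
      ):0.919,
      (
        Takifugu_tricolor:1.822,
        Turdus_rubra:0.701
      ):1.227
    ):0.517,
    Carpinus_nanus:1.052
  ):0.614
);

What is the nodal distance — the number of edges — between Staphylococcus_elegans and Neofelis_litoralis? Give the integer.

12

The MRCA of Staphylococcus_elegans and Neofelis_litoralis is the root of the tree.
From Staphylococcus_elegans up to that node: 6 branches. From Neofelis_litoralis up to the same node: 6 branches. Total: 6 + 6 = 12.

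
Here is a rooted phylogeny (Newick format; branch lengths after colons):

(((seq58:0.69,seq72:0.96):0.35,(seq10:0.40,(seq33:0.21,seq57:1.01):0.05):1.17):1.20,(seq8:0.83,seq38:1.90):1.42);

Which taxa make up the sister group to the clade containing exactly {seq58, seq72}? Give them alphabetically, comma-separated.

seq10, seq33, seq57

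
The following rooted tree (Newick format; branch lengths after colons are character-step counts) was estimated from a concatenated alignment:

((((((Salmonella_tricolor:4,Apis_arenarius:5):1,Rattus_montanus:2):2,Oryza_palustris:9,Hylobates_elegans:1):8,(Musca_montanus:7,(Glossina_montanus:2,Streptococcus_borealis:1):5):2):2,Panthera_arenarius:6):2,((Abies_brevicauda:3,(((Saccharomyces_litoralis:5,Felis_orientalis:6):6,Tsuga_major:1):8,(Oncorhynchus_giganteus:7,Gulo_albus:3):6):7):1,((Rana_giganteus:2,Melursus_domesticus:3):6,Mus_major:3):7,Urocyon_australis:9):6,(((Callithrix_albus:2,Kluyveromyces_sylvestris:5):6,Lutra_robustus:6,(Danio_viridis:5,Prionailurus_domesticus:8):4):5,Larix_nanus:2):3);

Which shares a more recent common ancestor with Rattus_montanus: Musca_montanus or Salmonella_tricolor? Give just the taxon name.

The MRCA of Rattus_montanus and Salmonella_tricolor subtends ((Salmonella_tricolor,Apis_arenarius),Rattus_montanus) (3 taxa).
The MRCA of Rattus_montanus and Musca_montanus subtends ((((Salmonella_tricolor,Apis_arenarius),Rattus_montanus),Oryza_palustris,Hylobates_elegans),(Musca_montanus,(Glossina_montanus,Streptococcus_borealis))) (8 taxa).
The first is nested inside the second, so Rattus_montanus shares a more recent common ancestor with Salmonella_tricolor.

Salmonella_tricolor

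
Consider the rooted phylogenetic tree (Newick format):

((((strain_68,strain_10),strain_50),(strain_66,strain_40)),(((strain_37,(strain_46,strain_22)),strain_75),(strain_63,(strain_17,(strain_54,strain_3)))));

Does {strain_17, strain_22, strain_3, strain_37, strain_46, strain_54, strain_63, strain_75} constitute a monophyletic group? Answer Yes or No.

Yes

The most recent common ancestor of these taxa subtends (((strain_37,(strain_46,strain_22)),strain_75),(strain_63,(strain_17,(strain_54,strain_3)))).
That clade has exactly 8 tips — every listed taxon and nothing else — so the group is monophyletic.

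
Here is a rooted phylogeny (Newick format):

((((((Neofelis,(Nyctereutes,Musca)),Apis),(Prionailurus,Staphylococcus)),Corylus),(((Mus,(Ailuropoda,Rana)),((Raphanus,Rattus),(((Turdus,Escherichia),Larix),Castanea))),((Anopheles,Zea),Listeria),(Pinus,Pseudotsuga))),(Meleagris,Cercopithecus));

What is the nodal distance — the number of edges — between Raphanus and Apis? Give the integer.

The MRCA of Raphanus and Apis is the node subtending (((((Neofelis,(Nyctereutes,Musca)),Apis),(Prionailurus,Staphylococcus)),Corylus),(((Mus,(Ailuropoda,Rana)),((Raphanus,Rattus),(((Turdus,Escherichia),Larix),Castanea))),((Anopheles,Zea),Listeria),(Pinus,Pseudotsuga))).
From Raphanus up to that node: 5 branches. From Apis up to the same node: 4 branches. Total: 5 + 4 = 9.

9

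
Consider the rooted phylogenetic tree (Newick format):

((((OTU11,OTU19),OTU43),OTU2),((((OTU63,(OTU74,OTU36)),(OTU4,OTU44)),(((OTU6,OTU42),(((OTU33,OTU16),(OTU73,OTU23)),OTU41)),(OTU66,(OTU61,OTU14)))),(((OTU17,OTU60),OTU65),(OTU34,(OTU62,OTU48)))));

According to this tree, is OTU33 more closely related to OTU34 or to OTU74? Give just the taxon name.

OTU74

The MRCA of OTU33 and OTU74 subtends (((OTU63,(OTU74,OTU36)),(OTU4,OTU44)),(((OTU6,OTU42),(((OTU33,OTU16),(OTU73,OTU23)),OTU41)),(OTU66,(OTU61,OTU14)))) (15 taxa).
The MRCA of OTU33 and OTU34 subtends ((((OTU63,(OTU74,OTU36)),(OTU4,OTU44)),(((OTU6,OTU42),(((OTU33,OTU16),(OTU73,OTU23)),OTU41)),(OTU66,(OTU61,OTU14)))),(((OTU17,OTU60),OTU65),(OTU34,(OTU62,OTU48)))) (21 taxa).
The first is nested inside the second, so OTU33 shares a more recent common ancestor with OTU74.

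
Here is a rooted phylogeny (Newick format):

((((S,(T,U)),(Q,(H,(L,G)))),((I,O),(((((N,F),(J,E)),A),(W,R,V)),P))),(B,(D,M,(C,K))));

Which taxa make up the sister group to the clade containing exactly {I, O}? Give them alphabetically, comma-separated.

The clade containing exactly {I, O} attaches to the tree at the node subtending ((I,O),(((((N,F),(J,E)),A),(W,R,V)),P)).
The other lineage descending from that same node — the sister group — is (((((N,F),(J,E)),A),(W,R,V)),P); its 9 tips in alphabetical order are the answer.

A, E, F, J, N, P, R, V, W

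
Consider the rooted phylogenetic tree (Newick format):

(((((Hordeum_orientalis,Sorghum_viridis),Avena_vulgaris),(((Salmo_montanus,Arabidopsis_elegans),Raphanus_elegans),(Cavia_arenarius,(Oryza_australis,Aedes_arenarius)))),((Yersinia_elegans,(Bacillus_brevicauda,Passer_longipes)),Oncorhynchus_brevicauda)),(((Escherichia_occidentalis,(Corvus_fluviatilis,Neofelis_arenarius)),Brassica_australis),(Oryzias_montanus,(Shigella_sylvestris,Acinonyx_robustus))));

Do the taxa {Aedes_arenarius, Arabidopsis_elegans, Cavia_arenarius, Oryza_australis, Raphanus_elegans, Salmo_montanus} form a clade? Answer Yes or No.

The most recent common ancestor of these taxa subtends (((Salmo_montanus,Arabidopsis_elegans),Raphanus_elegans),(Cavia_arenarius,(Oryza_australis,Aedes_arenarius))).
That clade has exactly 6 tips — every listed taxon and nothing else — so the group is monophyletic.

Yes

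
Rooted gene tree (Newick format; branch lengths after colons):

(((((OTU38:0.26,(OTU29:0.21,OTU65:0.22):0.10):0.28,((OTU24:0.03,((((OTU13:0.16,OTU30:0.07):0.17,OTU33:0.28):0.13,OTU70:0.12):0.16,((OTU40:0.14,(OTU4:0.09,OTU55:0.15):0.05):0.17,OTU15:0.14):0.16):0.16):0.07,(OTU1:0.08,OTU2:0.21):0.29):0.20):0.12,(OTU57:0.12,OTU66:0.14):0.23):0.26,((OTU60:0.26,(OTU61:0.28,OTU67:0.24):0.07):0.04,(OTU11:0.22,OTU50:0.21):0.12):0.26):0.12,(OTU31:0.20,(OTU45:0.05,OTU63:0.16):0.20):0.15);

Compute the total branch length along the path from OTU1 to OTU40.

The path runs OTU1 → … → MRCA → … → OTU40; the MRCA is the node subtending ((OTU24,((((OTU13,OTU30),OTU33),OTU70),((OTU40,(OTU4,OTU55)),OTU15))),(OTU1,OTU2)).
Branch lengths along that path: 0.08 + 0.29 + 0.07 + 0.16 + 0.16 + 0.17 + 0.14 = 1.07.

1.07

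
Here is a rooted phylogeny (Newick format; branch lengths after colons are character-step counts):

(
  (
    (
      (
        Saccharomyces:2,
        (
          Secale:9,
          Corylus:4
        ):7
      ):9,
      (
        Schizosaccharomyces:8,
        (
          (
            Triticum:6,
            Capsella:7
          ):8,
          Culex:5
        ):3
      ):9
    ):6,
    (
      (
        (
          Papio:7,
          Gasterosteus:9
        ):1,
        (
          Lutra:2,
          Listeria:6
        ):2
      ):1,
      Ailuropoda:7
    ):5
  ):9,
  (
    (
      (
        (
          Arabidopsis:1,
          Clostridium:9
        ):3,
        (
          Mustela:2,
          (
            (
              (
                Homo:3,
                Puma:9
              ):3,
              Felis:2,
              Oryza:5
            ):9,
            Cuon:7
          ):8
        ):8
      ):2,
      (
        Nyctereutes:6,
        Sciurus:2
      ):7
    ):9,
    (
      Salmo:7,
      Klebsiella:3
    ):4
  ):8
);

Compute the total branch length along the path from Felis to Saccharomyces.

72

The path runs Felis → … → MRCA → … → Saccharomyces; the MRCA is the root of the tree.
Branch lengths along that path: 2 + 9 + 8 + 8 + 2 + 9 + 8 + 9 + 6 + 9 + 2 = 72.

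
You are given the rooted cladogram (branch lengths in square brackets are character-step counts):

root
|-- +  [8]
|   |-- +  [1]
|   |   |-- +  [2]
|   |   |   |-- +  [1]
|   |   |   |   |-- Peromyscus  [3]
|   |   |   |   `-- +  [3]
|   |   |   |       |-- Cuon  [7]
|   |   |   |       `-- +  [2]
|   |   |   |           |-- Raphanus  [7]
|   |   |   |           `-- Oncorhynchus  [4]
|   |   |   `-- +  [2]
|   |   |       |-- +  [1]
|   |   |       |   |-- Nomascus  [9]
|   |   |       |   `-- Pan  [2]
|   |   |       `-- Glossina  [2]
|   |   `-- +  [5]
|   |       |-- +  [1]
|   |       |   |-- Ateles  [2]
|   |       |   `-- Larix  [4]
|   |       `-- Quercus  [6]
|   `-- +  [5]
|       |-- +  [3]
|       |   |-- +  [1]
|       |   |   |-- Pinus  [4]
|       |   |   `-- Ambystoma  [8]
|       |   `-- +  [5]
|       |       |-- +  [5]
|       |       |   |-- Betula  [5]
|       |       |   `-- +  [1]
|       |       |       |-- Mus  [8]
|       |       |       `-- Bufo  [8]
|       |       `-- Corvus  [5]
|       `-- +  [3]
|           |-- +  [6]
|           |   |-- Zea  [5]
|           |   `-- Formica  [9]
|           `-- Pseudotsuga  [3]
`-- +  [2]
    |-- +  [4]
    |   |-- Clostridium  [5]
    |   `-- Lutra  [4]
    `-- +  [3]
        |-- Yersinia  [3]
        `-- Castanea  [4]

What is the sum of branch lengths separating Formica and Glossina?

The path runs Formica → … → MRCA → … → Glossina; the MRCA is the node subtending ((((Peromyscus,(Cuon,(Raphanus,Oncorhynchus))),((Nomascus,Pan),Glossina)),((Ateles,Larix),Quercus)),(((Pinus,Ambystoma),((Betula,(Mus,Bufo)),Corvus)),((Zea,Formica),Pseudotsuga))).
Branch lengths along that path: 9 + 6 + 3 + 5 + 1 + 2 + 2 + 2 = 30.

30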